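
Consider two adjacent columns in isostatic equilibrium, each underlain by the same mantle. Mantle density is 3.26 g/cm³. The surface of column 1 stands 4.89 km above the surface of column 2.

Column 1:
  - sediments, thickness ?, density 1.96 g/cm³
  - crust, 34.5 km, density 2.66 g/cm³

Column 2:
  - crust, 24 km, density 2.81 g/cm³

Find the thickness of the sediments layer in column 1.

Take the compensation level at the base of the deeper column (depth z_c below the surface of column 1) and equate Σ ρ_i t_i down to z_c; mantle fills any gap and the z_c terms cancel.
Column 1: x×1.96 + 34.5×2.66 + (z_c − 34.5 − x)×3.26
Column 2: 4.89×0 + 24×2.81 + (z_c − 4.89 − 24)×3.26
The z_c×3.26 term appears on both sides and cancels. Collect the known terms of each column as K = Σ(ρt)_known − 3.26 × (depth of known layers): K_1 = 91.77 − 3.26×34.5 = −20.7; K_2 = 67.44 − 3.26×(4.89 + 24) = −26.7414.
Balance: K_1 − x×(3.26 − 1.96) = K_2, so x = (K_1 − K_2)/(3.26 − 1.96) = 6.0414/1.3 = 4.65 km.

4.65 km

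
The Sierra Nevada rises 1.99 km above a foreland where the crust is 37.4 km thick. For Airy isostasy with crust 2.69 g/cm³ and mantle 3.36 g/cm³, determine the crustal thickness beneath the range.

47.4 km

Root depth r = h ρ_c / (ρ_m − ρ_c) = 1.99 km × 2.69 / 0.67 = 7.99 km.
Total thickness = T + h + r = 37.4 km + 1.99 km + 7.99 km = 47.4 km.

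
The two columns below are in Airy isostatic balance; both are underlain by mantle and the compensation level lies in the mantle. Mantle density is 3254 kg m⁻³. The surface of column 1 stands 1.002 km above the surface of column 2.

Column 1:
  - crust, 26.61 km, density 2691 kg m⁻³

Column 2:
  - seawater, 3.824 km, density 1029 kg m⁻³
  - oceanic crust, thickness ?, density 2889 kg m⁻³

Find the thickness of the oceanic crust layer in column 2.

8.8 km

Take the compensation level at the base of the deeper column (depth z_c below the surface of column 1) and equate Σ ρ_i t_i down to z_c; mantle fills any gap and the z_c terms cancel.
Column 1: 26.61×2691 + (z_c − 26.61)×3254
Column 2: 1.002×0 + 3.824×1029 + x×2889 + (z_c − 1.002 − 3.824 − x)×3254
The z_c×3254 term appears on both sides and cancels. Collect the known terms of each column as K = Σ(ρt)_known − 3254 × (depth of known layers): K_1 = 71607.51 − 3254×26.61 = −14981.43; K_2 = 3934.896 − 3254×(1.002 + 3.824) = −11768.908.
Balance: K_1 = K_2 − x×(3254 − 2889), so x = (K_2 − K_1)/(3254 − 2889) = 3212.52/365 = 8.8 km.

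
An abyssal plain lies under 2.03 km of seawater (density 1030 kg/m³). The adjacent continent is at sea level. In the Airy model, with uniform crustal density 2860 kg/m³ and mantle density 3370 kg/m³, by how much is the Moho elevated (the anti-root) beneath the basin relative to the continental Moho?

In Airy isostatic equilibrium: replacing crust with seawater at the top is compensated by replacing crust with mantle at the base: d (ρ_c − ρ_w) = a (ρ_m − ρ_c).
a = d (ρ_c − ρ_w)/(ρ_m − ρ_c) = 2.03 km × 1830/510 = 7.28 km.

7.28 km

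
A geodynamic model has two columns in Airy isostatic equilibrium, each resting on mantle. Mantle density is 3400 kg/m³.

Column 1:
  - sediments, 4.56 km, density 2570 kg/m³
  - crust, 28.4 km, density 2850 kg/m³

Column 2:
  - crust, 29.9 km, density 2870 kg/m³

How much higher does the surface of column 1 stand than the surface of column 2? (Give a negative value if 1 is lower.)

1.05 km

For any compensation level in the mantle, the mantle terms cancel and isostasy reduces to e = (Σt_1 − Σt_2) − (Σ(ρt)_1 − Σ(ρt)_2) / ρ_m.
Σt_1 = 32.96 km; Σt_2 = 29.9 km; Σ(ρt)_1 = 92659.2; Σ(ρt)_2 = 85813 (in km·kg/m³).
e = (32.96 − 29.9) − (92659.2 − 85813) / 3400 = 1.05 km.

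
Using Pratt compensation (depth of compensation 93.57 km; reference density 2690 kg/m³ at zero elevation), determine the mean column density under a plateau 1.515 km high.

Pratt balance: ρ_ref D = ρ (D + h).
ρ = ρ_ref D/(D + h) = 2690 × 93.57 km/(93.57 km + 1.515 km) = 2650 kg/m³.

2650 kg/m³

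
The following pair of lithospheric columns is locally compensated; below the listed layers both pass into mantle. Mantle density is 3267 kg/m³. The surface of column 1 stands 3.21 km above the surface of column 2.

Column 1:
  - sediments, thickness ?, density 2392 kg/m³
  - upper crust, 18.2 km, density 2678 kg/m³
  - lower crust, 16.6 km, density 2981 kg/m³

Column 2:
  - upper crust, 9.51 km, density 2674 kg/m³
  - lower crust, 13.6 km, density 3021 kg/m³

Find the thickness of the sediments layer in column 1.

Take the compensation level at the base of the deeper column (depth z_c below the surface of column 1) and equate Σ ρ_i t_i down to z_c; mantle fills any gap and the z_c terms cancel.
Column 1: x×2392 + 18.2×2678 + 16.6×2981 + (z_c − 34.8 − x)×3267
Column 2: 3.21×0 + 9.51×2674 + 13.6×3021 + (z_c − 3.21 − 23.11)×3267
The z_c×3267 term appears on both sides and cancels. Collect the known terms of each column as K = Σ(ρt)_known − 3267 × (depth of known layers): K_1 = 98224.2 − 3267×34.8 = −15467.4; K_2 = 66515.34 − 3267×(3.21 + 23.11) = −19472.1.
Balance: K_1 − x×(3267 − 2392) = K_2, so x = (K_1 − K_2)/(3267 − 2392) = 4004.7/875 = 4.58 km.

4.58 km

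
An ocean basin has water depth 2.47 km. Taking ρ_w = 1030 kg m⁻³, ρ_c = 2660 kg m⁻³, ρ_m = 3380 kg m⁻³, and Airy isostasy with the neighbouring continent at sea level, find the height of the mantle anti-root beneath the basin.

5.59 km

Equating mass per unit area of the two columns: replacing crust with seawater at the top is compensated by replacing crust with mantle at the base: d (ρ_c − ρ_w) = a (ρ_m − ρ_c).
a = d (ρ_c − ρ_w)/(ρ_m − ρ_c) = 2.47 km × 1630/720 = 5.59 km.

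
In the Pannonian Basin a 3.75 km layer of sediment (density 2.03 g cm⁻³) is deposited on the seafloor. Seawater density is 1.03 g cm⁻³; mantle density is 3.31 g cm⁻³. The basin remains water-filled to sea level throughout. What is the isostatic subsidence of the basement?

1.64 km

Submarine loading: the sediment displaces seawater, and the subsidence is in turn flooded, so s (ρ_m − ρ_w) = t (ρ_sed − ρ_w).
s = 3.75 km × (2.03 − 1.03) / (3.31 − 1.03) = 1.64 km.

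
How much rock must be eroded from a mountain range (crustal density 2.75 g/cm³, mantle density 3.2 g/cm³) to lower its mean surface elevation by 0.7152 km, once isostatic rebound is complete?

Net drop Δ = e − u = e − e ρ_c/ρ_m = e (ρ_m − ρ_c)/ρ_m.
e = Δ ρ_m/(ρ_m − ρ_c) = 0.7152 km × 3.2/0.45 = 5.09 km.

5.09 km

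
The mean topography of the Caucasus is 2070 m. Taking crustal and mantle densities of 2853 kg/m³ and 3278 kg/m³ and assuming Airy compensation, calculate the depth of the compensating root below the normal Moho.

13900 m

In Airy isostatic equilibrium: the weight of the topography is balanced by the buoyancy of the root, ρ_c h = (ρ_m − ρ_c) r.
r = h · ρ_c / (ρ_m − ρ_c) = 2070 m × 2853 / (3278 − 2853) = 13900 m.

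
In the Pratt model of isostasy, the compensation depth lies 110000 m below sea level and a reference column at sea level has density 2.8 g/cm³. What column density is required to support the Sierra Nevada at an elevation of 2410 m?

2.74 g/cm³

Pratt balance: ρ_ref D = ρ (D + h).
ρ = ρ_ref D/(D + h) = 2.8 × 110000 m/(110000 m + 2410 m) = 2.74 g/cm³.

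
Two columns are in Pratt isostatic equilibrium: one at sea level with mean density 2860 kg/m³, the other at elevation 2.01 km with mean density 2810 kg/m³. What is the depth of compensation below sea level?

ρ_ref D = ρ (D + h) → D (ρ_ref − ρ) = ρ h.
D = ρ h/(ρ_ref − ρ) = 2810 × 2.01 km/(2860 − 2810) = 113 km.

113 km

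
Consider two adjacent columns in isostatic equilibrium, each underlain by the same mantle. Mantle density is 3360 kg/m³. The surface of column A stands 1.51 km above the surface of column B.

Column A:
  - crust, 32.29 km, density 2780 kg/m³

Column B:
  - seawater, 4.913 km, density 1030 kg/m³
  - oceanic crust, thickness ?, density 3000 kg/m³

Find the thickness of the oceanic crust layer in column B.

6.13 km

Take the compensation level at the base of the deeper column (depth z_c below the surface of column A) and equate Σ ρ_i t_i down to z_c; mantle fills any gap and the z_c terms cancel.
Column A: 32.29×2780 + (z_c − 32.29)×3360
Column B: 1.51×0 + 4.913×1030 + x×3000 + (z_c − 1.51 − 4.913 − x)×3360
The z_c×3360 term appears on both sides and cancels. Collect the known terms of each column as K = Σ(ρt)_known − 3360 × (depth of known layers): K_A = 89766.2 − 3360×32.29 = −18728.2; K_B = 5060.39 − 3360×(1.51 + 4.913) = −16520.89.
Balance: K_A = K_B − x×(3360 − 3000), so x = (K_B − K_A)/(3360 − 3000) = 2207.31/360 = 6.13 km.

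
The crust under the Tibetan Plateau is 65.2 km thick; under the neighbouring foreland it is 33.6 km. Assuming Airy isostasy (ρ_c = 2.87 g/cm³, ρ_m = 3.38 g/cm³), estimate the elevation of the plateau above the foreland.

4.77 km

Excess crust Δ = 65.2 km − 33.6 km = 31.6 km, split between elevation h and root r with h + r = Δ.
Airy balance ρ_c h = (ρ_m − ρ_c) r gives r = h ρ_c/(ρ_m − ρ_c), so h (1 + ρ_c/(ρ_m − ρ_c)) = Δ, i.e. h = Δ (ρ_m − ρ_c)/ρ_m.
h = 31.6 km × 0.51/3.38 = 4.77 km.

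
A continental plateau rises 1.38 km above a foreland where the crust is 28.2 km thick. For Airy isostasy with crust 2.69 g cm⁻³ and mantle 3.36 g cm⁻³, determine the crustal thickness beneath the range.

Root depth r = h ρ_c / (ρ_m − ρ_c) = 1.38 km × 2.69 / 0.67 = 5.541 km.
Total thickness = T + h + r = 28.2 km + 1.38 km + 5.541 km = 35.1 km.

35.1 km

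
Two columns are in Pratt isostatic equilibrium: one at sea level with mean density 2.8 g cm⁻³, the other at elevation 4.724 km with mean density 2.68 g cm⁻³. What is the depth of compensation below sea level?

ρ_ref D = ρ (D + h) → D (ρ_ref − ρ) = ρ h.
D = ρ h/(ρ_ref − ρ) = 2.68 × 4.724 km/(2.8 − 2.68) = 106 km.

106 km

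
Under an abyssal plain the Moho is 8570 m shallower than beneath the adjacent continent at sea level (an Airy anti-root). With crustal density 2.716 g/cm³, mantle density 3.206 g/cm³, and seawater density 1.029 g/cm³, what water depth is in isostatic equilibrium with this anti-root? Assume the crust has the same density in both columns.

2490 m

Replacing a thickness d of crust by seawater at the top must be balanced by replacing crust with mantle at the base: d (ρ_c − ρ_w) = a (ρ_m − ρ_c).
d = a (ρ_m − ρ_c)/(ρ_c − ρ_w) = 8570 m × 0.49/1.687 = 2490 m.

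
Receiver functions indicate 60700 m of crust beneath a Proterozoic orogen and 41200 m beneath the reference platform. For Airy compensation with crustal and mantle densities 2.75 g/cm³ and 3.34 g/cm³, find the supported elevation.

Excess crust Δ = 60700 m − 41200 m = 19500 m, split between elevation h and root r with h + r = Δ.
Airy balance ρ_c h = (ρ_m − ρ_c) r gives r = h ρ_c/(ρ_m − ρ_c), so h (1 + ρ_c/(ρ_m − ρ_c)) = Δ, i.e. h = Δ (ρ_m − ρ_c)/ρ_m.
h = 19500 m × 0.59/3.34 = 3440 m.

3440 m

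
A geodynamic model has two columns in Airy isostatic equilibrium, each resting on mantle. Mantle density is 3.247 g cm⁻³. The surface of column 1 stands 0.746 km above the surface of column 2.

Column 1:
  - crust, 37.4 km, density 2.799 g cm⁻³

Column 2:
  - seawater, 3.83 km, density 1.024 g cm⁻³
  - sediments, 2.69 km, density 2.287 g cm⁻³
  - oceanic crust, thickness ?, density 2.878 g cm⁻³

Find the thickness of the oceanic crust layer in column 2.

Take the compensation level at the base of the deeper column (depth z_c below the surface of column 1) and equate Σ ρ_i t_i down to z_c; mantle fills any gap and the z_c terms cancel.
Column 1: 37.4×2.799 + (z_c − 37.4)×3.247
Column 2: 0.746×0 + 3.83×1.024 + 2.69×2.287 + x×2.878 + (z_c − 0.746 − 6.52 − x)×3.247
The z_c×3.247 term appears on both sides and cancels. Collect the known terms of each column as K = Σ(ρt)_known − 3.247 × (depth of known layers): K_1 = 104.6826 − 3.247×37.4 = −16.7552; K_2 = 10.07395 − 3.247×(0.746 + 6.52) = −13.518752.
Balance: K_1 = K_2 − x×(3.247 − 2.878), so x = (K_2 − K_1)/(3.247 − 2.878) = 3.23645/0.369 = 8.77 km.

8.77 km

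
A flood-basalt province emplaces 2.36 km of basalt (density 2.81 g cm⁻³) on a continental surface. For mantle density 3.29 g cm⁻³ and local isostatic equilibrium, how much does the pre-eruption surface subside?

2.02 km

Subaerial loading: s = t ρ_load / ρ_m.
s = 2.36 km × 2.81/3.29 = 2.02 km.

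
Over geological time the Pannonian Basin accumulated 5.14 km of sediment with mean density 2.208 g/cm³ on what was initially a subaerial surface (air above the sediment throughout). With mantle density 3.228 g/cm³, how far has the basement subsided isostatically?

Subaerial load: s = t ρ_sed / ρ_m = 5.14 km × 2.208/3.228 = 3.52 km.

3.52 km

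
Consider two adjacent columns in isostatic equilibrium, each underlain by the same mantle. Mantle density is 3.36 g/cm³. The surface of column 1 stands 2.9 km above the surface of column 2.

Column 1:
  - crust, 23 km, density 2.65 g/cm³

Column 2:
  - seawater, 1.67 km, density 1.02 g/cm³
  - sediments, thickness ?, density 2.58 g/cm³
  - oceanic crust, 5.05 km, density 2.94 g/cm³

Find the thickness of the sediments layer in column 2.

Take the compensation level at the base of the deeper column (depth z_c below the surface of column 1) and equate Σ ρ_i t_i down to z_c; mantle fills any gap and the z_c terms cancel.
Column 1: 23×2.65 + (z_c − 23)×3.36
Column 2: 2.9×0 + 1.67×1.02 + x×2.58 + 5.05×2.94 + (z_c − 2.9 − 6.72 − x)×3.36
The z_c×3.36 term appears on both sides and cancels. Collect the known terms of each column as K = Σ(ρt)_known − 3.36 × (depth of known layers): K_1 = 60.95 − 3.36×23 = −16.33; K_2 = 16.5504 − 3.36×(2.9 + 6.72) = −15.7728.
Balance: K_1 = K_2 − x×(3.36 − 2.58), so x = (K_2 − K_1)/(3.36 − 2.58) = 0.5572/0.78 = 0.714 km.

0.714 km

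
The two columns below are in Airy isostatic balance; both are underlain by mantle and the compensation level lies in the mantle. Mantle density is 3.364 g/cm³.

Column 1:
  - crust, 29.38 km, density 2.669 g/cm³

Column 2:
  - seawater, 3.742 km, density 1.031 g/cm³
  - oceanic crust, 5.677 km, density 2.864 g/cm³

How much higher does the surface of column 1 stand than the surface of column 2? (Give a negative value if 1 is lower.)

For any compensation level in the mantle, the mantle terms cancel and isostasy reduces to e = (Σt_1 − Σt_2) − (Σ(ρt)_1 − Σ(ρt)_2) / ρ_m.
Σt_1 = 29.38 km; Σt_2 = 9.419 km; Σ(ρt)_1 = 78.41522; Σ(ρt)_2 = 20.11693 (in km·g/cm³).
e = (29.38 − 9.419) − (78.41522 − 20.11693) / 3.364 = 2.63 km.

2.63 km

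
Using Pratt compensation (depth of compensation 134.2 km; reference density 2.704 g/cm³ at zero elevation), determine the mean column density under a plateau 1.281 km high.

2.68 g/cm³

Pratt balance: ρ_ref D = ρ (D + h).
ρ = ρ_ref D/(D + h) = 2.704 × 134.2 km/(134.2 km + 1.281 km) = 2.68 g/cm³.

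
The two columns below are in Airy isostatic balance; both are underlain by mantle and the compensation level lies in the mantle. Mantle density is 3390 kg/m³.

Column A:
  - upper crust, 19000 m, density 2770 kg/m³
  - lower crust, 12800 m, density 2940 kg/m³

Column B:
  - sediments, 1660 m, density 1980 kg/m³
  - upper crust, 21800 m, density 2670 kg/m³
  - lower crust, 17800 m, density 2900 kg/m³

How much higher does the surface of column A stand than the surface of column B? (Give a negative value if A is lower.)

−2720 m

For any compensation level in the mantle, the mantle terms cancel and isostasy reduces to e = (Σt_A − Σt_B) − (Σ(ρt)_A − Σ(ρt)_B) / ρ_m.
Σt_A = 31800 m; Σt_B = 41260 m; Σ(ρt)_A = 90262000; Σ(ρt)_B = 113112800 (in m·kg/m³).
e = (31800 − 41260) − (90262000 − 113112800) / 3390 = −2720 m.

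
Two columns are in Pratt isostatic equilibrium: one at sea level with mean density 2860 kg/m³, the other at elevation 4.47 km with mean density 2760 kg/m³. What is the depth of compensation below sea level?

123 km

ρ_ref D = ρ (D + h) → D (ρ_ref − ρ) = ρ h.
D = ρ h/(ρ_ref − ρ) = 2760 × 4.47 km/(2860 − 2760) = 123 km.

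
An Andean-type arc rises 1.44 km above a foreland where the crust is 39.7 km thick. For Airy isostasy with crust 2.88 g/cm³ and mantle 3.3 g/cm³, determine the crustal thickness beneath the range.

51 km

Root depth r = h ρ_c / (ρ_m − ρ_c) = 1.44 km × 2.88 / 0.42 = 9.874 km.
Total thickness = T + h + r = 39.7 km + 1.44 km + 9.874 km = 51 km.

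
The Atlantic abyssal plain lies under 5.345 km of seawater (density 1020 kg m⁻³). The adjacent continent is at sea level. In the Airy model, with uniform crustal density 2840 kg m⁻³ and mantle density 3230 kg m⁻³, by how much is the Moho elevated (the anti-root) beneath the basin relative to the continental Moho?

24.9 km

Isostatic balance requires: replacing crust with seawater at the top is compensated by replacing crust with mantle at the base: d (ρ_c − ρ_w) = a (ρ_m − ρ_c).
a = d (ρ_c − ρ_w)/(ρ_m − ρ_c) = 5.345 km × 1820/390 = 24.9 km.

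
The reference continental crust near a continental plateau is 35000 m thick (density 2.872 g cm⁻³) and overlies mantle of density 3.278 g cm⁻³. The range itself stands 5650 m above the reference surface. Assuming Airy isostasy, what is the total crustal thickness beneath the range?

Root depth r = h ρ_c / (ρ_m − ρ_c) = 5650 m × 2.872 / 0.406 = 39970 m.
Total thickness = T + h + r = 35000 m + 5650 m + 39970 m = 80600 m.

80600 m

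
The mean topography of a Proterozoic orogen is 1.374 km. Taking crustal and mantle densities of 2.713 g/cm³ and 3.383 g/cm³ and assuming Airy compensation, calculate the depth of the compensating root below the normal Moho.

5.56 km

Balancing pressure at the compensation depth: the weight of the topography is balanced by the buoyancy of the root, ρ_c h = (ρ_m − ρ_c) r.
r = h · ρ_c / (ρ_m − ρ_c) = 1.374 km × 2.713 / (3.383 − 2.713) = 5.56 km.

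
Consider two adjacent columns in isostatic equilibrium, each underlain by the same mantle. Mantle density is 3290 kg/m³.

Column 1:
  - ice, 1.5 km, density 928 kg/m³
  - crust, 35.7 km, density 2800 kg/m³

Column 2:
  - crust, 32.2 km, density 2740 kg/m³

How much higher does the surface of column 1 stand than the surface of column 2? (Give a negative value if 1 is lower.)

For any compensation level in the mantle, the mantle terms cancel and isostasy reduces to e = (Σt_1 − Σt_2) − (Σ(ρt)_1 − Σ(ρt)_2) / ρ_m.
Σt_1 = 37.2 km; Σt_2 = 32.2 km; Σ(ρt)_1 = 101352; Σ(ρt)_2 = 88228 (in km·kg/m³).
e = (37.2 − 32.2) − (101352 − 88228) / 3290 = 1.01 km.

1.01 km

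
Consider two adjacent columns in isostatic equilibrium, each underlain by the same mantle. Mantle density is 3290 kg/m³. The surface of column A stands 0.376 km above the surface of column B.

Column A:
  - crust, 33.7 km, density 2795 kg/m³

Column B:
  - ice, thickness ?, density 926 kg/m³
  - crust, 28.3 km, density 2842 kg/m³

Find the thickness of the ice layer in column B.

1.17 km

Take the compensation level at the base of the deeper column (depth z_c below the surface of column A) and equate Σ ρ_i t_i down to z_c; mantle fills any gap and the z_c terms cancel.
Column A: 33.7×2795 + (z_c − 33.7)×3290
Column B: 0.376×0 + x×926 + 28.3×2842 + (z_c − 0.376 − 28.3 − x)×3290
The z_c×3290 term appears on both sides and cancels. Collect the known terms of each column as K = Σ(ρt)_known − 3290 × (depth of known layers): K_A = 94191.5 − 3290×33.7 = −16681.5; K_B = 80428.6 − 3290×(0.376 + 28.3) = −13915.44.
Balance: K_A = K_B − x×(3290 − 926), so x = (K_B − K_A)/(3290 − 926) = 2766.06/2364 = 1.17 km.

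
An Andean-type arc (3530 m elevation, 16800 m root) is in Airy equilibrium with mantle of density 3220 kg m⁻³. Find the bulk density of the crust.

ρ_c h = (ρ_m − ρ_c) r → ρ_c (h + r) = ρ_m r → ρ_c = ρ_m r / (h + r).
ρ_c = 3220 × 16800 m / (3530 m + 16800 m) = 2660 kg m⁻³.

2660 kg m⁻³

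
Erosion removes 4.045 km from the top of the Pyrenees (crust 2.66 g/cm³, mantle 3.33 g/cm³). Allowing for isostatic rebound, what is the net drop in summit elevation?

Rebound u = e ρ_c/ρ_m = 4.045 km × 2.66/3.33 = 3.231 km.
Net surface drop = e − u = 4.045 km − 3.231 km = e (ρ_m − ρ_c)/ρ_m = 0.814 km.

0.814 km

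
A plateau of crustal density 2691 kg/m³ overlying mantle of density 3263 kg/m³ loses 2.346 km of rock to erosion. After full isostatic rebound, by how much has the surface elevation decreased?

Rebound u = e ρ_c/ρ_m = 2.346 km × 2691/3263 = 1.935 km.
Net surface drop = e − u = 2.346 km − 1.935 km = e (ρ_m − ρ_c)/ρ_m = 0.411 km.

0.411 km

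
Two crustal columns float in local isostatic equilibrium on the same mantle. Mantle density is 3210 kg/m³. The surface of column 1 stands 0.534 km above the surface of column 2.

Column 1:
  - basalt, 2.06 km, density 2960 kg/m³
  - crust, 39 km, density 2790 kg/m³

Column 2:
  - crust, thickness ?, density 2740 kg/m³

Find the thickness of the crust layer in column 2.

32.3 km

Take the compensation level at the base of the deeper column (depth z_c below the surface of column 1) and equate Σ ρ_i t_i down to z_c; mantle fills any gap and the z_c terms cancel.
Column 1: 2.06×2960 + 39×2790 + (z_c − 41.06)×3210
Column 2: 0.534×0 + x×2740 + (z_c − 0.534 − 0 − x)×3210
The z_c×3210 term appears on both sides and cancels. Collect the known terms of each column as K = Σ(ρt)_known − 3210 × (depth of known layers): K_1 = 114907.6 − 3210×41.06 = −16895; K_2 = 0 − 3210×(0.534 + 0) = −1714.14.
Balance: K_1 = K_2 − x×(3210 − 2740), so x = (K_2 − K_1)/(3210 − 2740) = 15180.9/470 = 32.3 km.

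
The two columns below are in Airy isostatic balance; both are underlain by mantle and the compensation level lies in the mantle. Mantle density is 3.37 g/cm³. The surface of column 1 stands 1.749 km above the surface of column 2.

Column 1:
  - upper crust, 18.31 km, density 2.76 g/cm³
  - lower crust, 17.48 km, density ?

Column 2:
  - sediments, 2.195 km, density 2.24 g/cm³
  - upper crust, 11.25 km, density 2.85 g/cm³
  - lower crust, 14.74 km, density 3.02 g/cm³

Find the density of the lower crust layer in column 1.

Take the compensation level at the base of the deeper column (depth z_c below the surface of column 1) and equate Σ ρ_i t_i down to z_c; mantle fills any gap and the z_c terms cancel.
Column 1: 18.31×2.76 + 17.48×ρ + (z_c − 35.79)×3.37
Column 2: 1.749×0 + 2.195×2.24 + 11.25×2.85 + 14.74×3.02 + (z_c − 1.749 − 28.185)×3.37
The z_c×3.37 term appears on both sides and cancels. Collect the known terms of each column as K = Σ(ρt)_known − 3.37 × (depth of known layers): K_1 = 50.5356 − 3.37×35.79 = −70.0767; K_2 = 81.4941 − 3.37×(1.749 + 28.185) = −19.38348.
Balance: K_1 + 17.48×ρ = K_2, so ρ = (K_2 − K_1)/17.48 = 50.6932/17.48 = 2.9 g/cm³.

2.9 g/cm³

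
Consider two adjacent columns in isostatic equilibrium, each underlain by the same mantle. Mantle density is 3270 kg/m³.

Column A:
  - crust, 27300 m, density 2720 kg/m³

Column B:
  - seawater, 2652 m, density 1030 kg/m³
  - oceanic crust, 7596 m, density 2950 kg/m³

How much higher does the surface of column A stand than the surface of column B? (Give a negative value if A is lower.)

For any compensation level in the mantle, the mantle terms cancel and isostasy reduces to e = (Σt_A − Σt_B) − (Σ(ρt)_A − Σ(ρt)_B) / ρ_m.
Σt_A = 27300 m; Σt_B = 10248 m; Σ(ρt)_A = 74256000; Σ(ρt)_B = 25139760 (in m·kg/m³).
e = (27300 − 10248) − (74256000 − 25139760) / 3270 = 2030 m.

2030 m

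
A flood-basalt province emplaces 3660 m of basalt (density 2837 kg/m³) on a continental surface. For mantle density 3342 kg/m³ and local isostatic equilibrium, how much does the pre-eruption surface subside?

Subaerial loading: s = t ρ_load / ρ_m.
s = 3660 m × 2837/3342 = 3110 m.

3110 m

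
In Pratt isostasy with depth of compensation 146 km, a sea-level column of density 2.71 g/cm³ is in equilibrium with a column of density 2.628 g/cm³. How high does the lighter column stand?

4.56 km

ρ_ref D = ρ (D + h) → h = D (ρ_ref − ρ)/ρ.
h = 146 km × (2.71 − 2.628)/2.628 = 4.56 km.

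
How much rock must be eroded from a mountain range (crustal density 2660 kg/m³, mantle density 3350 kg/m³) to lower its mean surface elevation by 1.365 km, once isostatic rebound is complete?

6.63 km

Net drop Δ = e − u = e − e ρ_c/ρ_m = e (ρ_m − ρ_c)/ρ_m.
e = Δ ρ_m/(ρ_m − ρ_c) = 1.365 km × 3350/690 = 6.63 km.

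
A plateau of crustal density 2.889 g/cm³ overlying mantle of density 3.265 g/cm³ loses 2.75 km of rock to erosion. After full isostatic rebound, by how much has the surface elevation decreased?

Rebound u = e ρ_c/ρ_m = 2.75 km × 2.889/3.265 = 2.433 km.
Net surface drop = e − u = 2.75 km − 2.433 km = e (ρ_m − ρ_c)/ρ_m = 0.317 km.

0.317 km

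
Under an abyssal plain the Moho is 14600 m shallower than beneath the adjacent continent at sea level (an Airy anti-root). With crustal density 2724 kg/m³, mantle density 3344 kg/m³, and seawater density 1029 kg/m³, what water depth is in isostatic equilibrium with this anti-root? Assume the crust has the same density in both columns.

Replacing a thickness d of crust by seawater at the top must be balanced by replacing crust with mantle at the base: d (ρ_c − ρ_w) = a (ρ_m − ρ_c).
d = a (ρ_m − ρ_c)/(ρ_c − ρ_w) = 14600 m × 620/1695 = 5340 m.

5340 m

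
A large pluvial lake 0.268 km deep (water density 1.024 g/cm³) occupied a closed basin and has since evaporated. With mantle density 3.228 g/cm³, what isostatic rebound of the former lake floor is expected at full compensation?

0.085 km

u = d ρ_w/ρ_m = 0.268 km × 1.024/3.228 = 0.085 km.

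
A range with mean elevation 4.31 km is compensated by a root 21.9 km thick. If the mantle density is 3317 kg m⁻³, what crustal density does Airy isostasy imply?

2770 kg m⁻³

ρ_c h = (ρ_m − ρ_c) r → ρ_c (h + r) = ρ_m r → ρ_c = ρ_m r / (h + r).
ρ_c = 3317 × 21.9 km / (4.31 km + 21.9 km) = 2770 kg m⁻³.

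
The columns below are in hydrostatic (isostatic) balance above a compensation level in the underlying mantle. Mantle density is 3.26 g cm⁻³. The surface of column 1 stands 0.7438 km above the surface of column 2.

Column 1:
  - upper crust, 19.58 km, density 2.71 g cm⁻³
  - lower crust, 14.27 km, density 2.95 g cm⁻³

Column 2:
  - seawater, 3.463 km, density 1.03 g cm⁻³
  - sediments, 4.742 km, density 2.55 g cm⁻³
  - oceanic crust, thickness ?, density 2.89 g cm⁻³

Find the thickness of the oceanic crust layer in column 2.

4.54 km

Take the compensation level at the base of the deeper column (depth z_c below the surface of column 1) and equate Σ ρ_i t_i down to z_c; mantle fills any gap and the z_c terms cancel.
Column 1: 19.58×2.71 + 14.27×2.95 + (z_c − 33.85)×3.26
Column 2: 0.7438×0 + 3.463×1.03 + 4.742×2.55 + x×2.89 + (z_c − 0.7438 − 8.205 − x)×3.26
The z_c×3.26 term appears on both sides and cancels. Collect the known terms of each column as K = Σ(ρt)_known − 3.26 × (depth of known layers): K_1 = 95.1583 − 3.26×33.85 = −15.1927; K_2 = 15.65899 − 3.26×(0.7438 + 8.205) = −13.514098.
Balance: K_1 = K_2 − x×(3.26 − 2.89), so x = (K_2 − K_1)/(3.26 − 2.89) = 1.6786/0.37 = 4.54 km.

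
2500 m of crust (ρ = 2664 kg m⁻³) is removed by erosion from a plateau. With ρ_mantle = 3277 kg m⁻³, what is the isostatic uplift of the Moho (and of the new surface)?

Unloading: uplift u = e ρ_c/ρ_m = 2500 m × 2664/3277 = 2030 m.

2030 m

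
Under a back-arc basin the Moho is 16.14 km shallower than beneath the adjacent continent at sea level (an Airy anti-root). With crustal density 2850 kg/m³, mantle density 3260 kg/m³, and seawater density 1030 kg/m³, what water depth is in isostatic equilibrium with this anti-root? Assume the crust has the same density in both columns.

Replacing a thickness d of crust by seawater at the top must be balanced by replacing crust with mantle at the base: d (ρ_c − ρ_w) = a (ρ_m − ρ_c).
d = a (ρ_m − ρ_c)/(ρ_c − ρ_w) = 16.14 km × 410/1820 = 3.64 km.

3.64 km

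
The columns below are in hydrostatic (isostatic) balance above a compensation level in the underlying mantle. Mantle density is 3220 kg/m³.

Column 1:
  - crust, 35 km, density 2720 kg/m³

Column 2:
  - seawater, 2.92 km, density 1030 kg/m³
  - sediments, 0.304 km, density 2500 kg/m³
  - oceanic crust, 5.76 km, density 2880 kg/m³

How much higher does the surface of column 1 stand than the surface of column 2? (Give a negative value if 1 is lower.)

For any compensation level in the mantle, the mantle terms cancel and isostasy reduces to e = (Σt_1 − Σt_2) − (Σ(ρt)_1 − Σ(ρt)_2) / ρ_m.
Σt_1 = 35 km; Σt_2 = 8.984 km; Σ(ρt)_1 = 95200; Σ(ρt)_2 = 20356.4 (in km·kg/m³).
e = (35 − 8.984) − (95200 − 20356.4) / 3220 = 2.77 km.

2.77 km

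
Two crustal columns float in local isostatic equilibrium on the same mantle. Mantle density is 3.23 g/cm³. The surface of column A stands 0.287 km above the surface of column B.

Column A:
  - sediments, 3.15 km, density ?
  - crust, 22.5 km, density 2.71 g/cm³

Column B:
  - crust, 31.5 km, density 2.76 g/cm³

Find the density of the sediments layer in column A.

1.95 g/cm³

Take the compensation level at the base of the deeper column (depth z_c below the surface of column A) and equate Σ ρ_i t_i down to z_c; mantle fills any gap and the z_c terms cancel.
Column A: 3.15×ρ + 22.5×2.71 + (z_c − 25.65)×3.23
Column B: 0.287×0 + 31.5×2.76 + (z_c − 0.287 − 31.5)×3.23
The z_c×3.23 term appears on both sides and cancels. Collect the known terms of each column as K = Σ(ρt)_known − 3.23 × (depth of known layers): K_A = 60.975 − 3.23×25.65 = −21.8745; K_B = 86.94 − 3.23×(0.287 + 31.5) = −15.73201.
Balance: K_A + 3.15×ρ = K_B, so ρ = (K_B − K_A)/3.15 = 6.14249/3.15 = 1.95 g/cm³.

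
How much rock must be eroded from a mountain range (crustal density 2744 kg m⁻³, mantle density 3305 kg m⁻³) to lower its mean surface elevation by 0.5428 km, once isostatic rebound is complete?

Net drop Δ = e − u = e − e ρ_c/ρ_m = e (ρ_m − ρ_c)/ρ_m.
e = Δ ρ_m/(ρ_m − ρ_c) = 0.5428 km × 3305/561 = 3.2 km.

3.2 km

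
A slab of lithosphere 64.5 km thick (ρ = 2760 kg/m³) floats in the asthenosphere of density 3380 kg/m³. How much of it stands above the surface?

11.8 km

Floating equilibrium: submerged depth d = t ρ_obj/ρ_fluid = 64.5 km × 2760/3380 = 52.67 km.
Freeboard = t − d = 64.5 km − 52.67 km = 11.8 km.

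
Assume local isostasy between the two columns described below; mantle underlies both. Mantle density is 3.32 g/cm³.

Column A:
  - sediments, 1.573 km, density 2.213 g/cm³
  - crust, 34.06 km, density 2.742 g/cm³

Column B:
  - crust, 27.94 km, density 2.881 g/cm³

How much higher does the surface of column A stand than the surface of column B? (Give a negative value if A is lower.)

For any compensation level in the mantle, the mantle terms cancel and isostasy reduces to e = (Σt_A − Σt_B) − (Σ(ρt)_A − Σ(ρt)_B) / ρ_m.
Σt_A = 35.633 km; Σt_B = 27.94 km; Σ(ρt)_A = 96.873569; Σ(ρt)_B = 80.49514 (in km·g/cm³).
e = (35.633 − 27.94) − (96.873569 − 80.49514) / 3.32 = 2.76 km.

2.76 km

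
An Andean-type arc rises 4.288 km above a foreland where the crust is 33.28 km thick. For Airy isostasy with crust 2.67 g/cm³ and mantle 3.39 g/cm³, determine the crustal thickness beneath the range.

53.5 km

Root depth r = h ρ_c / (ρ_m − ρ_c) = 4.288 km × 2.67 / 0.72 = 15.9 km.
Total thickness = T + h + r = 33.28 km + 4.288 km + 15.9 km = 53.5 km.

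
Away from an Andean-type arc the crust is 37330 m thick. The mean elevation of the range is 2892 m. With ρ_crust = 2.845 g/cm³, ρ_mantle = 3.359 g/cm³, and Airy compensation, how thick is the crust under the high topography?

56200 m

Root depth r = h ρ_c / (ρ_m − ρ_c) = 2892 m × 2.845 / 0.514 = 16010 m.
Total thickness = T + h + r = 37330 m + 2892 m + 16010 m = 56200 m.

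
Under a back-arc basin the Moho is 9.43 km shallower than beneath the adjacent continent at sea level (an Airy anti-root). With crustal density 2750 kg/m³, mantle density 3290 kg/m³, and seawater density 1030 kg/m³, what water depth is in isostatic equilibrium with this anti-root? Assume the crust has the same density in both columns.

2.96 km

Replacing a thickness d of crust by seawater at the top must be balanced by replacing crust with mantle at the base: d (ρ_c − ρ_w) = a (ρ_m − ρ_c).
d = a (ρ_m − ρ_c)/(ρ_c − ρ_w) = 9.43 km × 540/1720 = 2.96 km.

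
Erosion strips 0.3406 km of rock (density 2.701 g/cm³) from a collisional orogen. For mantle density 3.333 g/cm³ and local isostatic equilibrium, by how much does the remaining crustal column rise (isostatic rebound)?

Unloading: uplift u = e ρ_c/ρ_m = 0.3406 km × 2.701/3.333 = 0.276 km.

0.276 km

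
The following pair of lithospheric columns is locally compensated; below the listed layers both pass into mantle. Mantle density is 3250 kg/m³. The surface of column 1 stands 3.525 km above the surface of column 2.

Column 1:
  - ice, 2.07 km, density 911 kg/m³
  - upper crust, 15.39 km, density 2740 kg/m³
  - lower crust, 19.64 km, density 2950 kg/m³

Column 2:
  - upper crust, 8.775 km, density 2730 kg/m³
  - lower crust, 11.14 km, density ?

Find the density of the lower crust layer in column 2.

Take the compensation level at the base of the deeper column (depth z_c below the surface of column 1) and equate Σ ρ_i t_i down to z_c; mantle fills any gap and the z_c terms cancel.
Column 1: 2.07×911 + 15.39×2740 + 19.64×2950 + (z_c − 37.1)×3250
Column 2: 3.525×0 + 8.775×2730 + 11.14×ρ + (z_c − 3.525 − 19.915)×3250
The z_c×3250 term appears on both sides and cancels. Collect the known terms of each column as K = Σ(ρt)_known − 3250 × (depth of known layers): K_1 = 101992.37 − 3250×37.1 = −18582.63; K_2 = 23955.75 − 3250×(3.525 + 19.915) = −52224.25.
Balance: K_1 = K_2 + 11.14×ρ, so ρ = (K_1 − K_2)/11.14 = 33641.6/11.14 = 3020 kg/m³.

3020 kg/m³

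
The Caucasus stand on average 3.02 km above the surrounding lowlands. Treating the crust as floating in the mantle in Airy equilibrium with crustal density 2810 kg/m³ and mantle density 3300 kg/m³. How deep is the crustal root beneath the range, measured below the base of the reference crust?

For local isostatic compensation: the weight of the topography is balanced by the buoyancy of the root, ρ_c h = (ρ_m − ρ_c) r.
r = h · ρ_c / (ρ_m − ρ_c) = 3.02 km × 2810 / (3300 − 2810) = 17.3 km.

17.3 km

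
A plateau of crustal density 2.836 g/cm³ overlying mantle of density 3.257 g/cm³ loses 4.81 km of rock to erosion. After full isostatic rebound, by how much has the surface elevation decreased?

Rebound u = e ρ_c/ρ_m = 4.81 km × 2.836/3.257 = 4.188 km.
Net surface drop = e − u = 4.81 km − 4.188 km = e (ρ_m − ρ_c)/ρ_m = 0.622 km.

0.622 km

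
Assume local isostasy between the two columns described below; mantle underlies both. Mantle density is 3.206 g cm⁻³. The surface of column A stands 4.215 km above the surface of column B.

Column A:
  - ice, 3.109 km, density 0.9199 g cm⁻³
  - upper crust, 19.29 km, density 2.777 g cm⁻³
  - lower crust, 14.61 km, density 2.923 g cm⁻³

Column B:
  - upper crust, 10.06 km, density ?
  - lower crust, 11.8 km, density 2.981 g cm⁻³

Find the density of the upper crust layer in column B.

Take the compensation level at the base of the deeper column (depth z_c below the surface of column A) and equate Σ ρ_i t_i down to z_c; mantle fills any gap and the z_c terms cancel.
Column A: 3.109×0.9199 + 19.29×2.777 + 14.61×2.923 + (z_c − 37.009)×3.206
Column B: 4.215×0 + 10.06×ρ + 11.8×2.981 + (z_c − 4.215 − 21.86)×3.206
The z_c×3.206 term appears on both sides and cancels. Collect the known terms of each column as K = Σ(ρt)_known − 3.206 × (depth of known layers): K_A = 99.1333291 − 3.206×37.009 = −19.5175249; K_B = 35.1758 − 3.206×(4.215 + 21.86) = −48.42065.
Balance: K_A = K_B + 10.06×ρ, so ρ = (K_A − K_B)/10.06 = 28.9031/10.06 = 2.87 g cm⁻³.

2.87 g cm⁻³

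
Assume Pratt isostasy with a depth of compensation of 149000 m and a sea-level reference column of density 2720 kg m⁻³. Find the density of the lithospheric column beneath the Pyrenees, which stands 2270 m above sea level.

Pratt balance: ρ_ref D = ρ (D + h).
ρ = ρ_ref D/(D + h) = 2720 × 149000 m/(149000 m + 2270 m) = 2680 kg m⁻³.

2680 kg m⁻³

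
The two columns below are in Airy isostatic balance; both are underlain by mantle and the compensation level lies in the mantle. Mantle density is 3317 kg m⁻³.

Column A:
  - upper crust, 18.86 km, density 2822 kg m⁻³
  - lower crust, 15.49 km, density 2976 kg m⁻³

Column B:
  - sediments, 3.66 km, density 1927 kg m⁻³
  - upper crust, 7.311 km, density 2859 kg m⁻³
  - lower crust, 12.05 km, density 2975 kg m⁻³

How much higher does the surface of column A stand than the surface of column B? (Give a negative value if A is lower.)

For any compensation level in the mantle, the mantle terms cancel and isostasy reduces to e = (Σt_A − Σt_B) − (Σ(ρt)_A − Σ(ρt)_B) / ρ_m.
Σt_A = 34.35 km; Σt_B = 23.021 km; Σ(ρt)_A = 99321.16; Σ(ρt)_B = 63803.719 (in km·kg m⁻³).
e = (34.35 − 23.021) − (99321.16 − 63803.719) / 3317 = 0.621 km.

0.621 km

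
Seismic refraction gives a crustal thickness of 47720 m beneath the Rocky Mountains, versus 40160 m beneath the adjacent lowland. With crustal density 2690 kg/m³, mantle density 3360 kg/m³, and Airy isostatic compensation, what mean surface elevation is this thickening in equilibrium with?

Excess crust Δ = 47720 m − 40160 m = 7560 m, split between elevation h and root r with h + r = Δ.
Airy balance ρ_c h = (ρ_m − ρ_c) r gives r = h ρ_c/(ρ_m − ρ_c), so h (1 + ρ_c/(ρ_m − ρ_c)) = Δ, i.e. h = Δ (ρ_m − ρ_c)/ρ_m.
h = 7560 m × 670/3360 = 1510 m.

1510 m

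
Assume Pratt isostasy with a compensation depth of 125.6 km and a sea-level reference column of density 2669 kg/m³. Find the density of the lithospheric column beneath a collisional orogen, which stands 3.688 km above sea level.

Pratt balance: ρ_ref D = ρ (D + h).
ρ = ρ_ref D/(D + h) = 2669 × 125.6 km/(125.6 km + 3.688 km) = 2590 kg/m³.

2590 kg/m³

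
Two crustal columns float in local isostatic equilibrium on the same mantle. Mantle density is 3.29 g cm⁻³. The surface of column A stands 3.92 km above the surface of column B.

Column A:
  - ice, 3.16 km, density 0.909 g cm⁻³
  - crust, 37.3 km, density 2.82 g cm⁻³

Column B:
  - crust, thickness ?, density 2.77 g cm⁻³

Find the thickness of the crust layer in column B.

Take the compensation level at the base of the deeper column (depth z_c below the surface of column A) and equate Σ ρ_i t_i down to z_c; mantle fills any gap and the z_c terms cancel.
Column A: 3.16×0.909 + 37.3×2.82 + (z_c − 40.46)×3.29
Column B: 3.92×0 + x×2.77 + (z_c − 3.92 − 0 − x)×3.29
The z_c×3.29 term appears on both sides and cancels. Collect the known terms of each column as K = Σ(ρt)_known − 3.29 × (depth of known layers): K_A = 108.05844 − 3.29×40.46 = −25.05496; K_B = 0 − 3.29×(3.92 + 0) = −12.8968.
Balance: K_A = K_B − x×(3.29 − 2.77), so x = (K_B − K_A)/(3.29 − 2.77) = 12.1582/0.52 = 23.4 km.

23.4 km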